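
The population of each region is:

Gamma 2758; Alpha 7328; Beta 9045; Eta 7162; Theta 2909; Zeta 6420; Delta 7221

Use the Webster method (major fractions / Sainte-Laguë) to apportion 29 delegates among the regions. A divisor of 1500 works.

Gamma=2; Alpha=5; Beta=6; Eta=5; Theta=2; Zeta=4; Delta=5

With modified divisor 1500: modified quotas Gamma 1.839, Alpha 4.885, Beta 6.030, Eta 4.775, Theta 1.939, Zeta 4.280, Delta 4.814.
Rounding to the nearest integer: Gamma 2, Alpha 5, Beta 6, Eta 5, Theta 2, Zeta 4, Delta 5 (total 29).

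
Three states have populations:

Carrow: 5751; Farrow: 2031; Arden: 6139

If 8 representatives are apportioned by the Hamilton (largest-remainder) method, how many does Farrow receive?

Total 13921; standard divisor 13921/8 ≈ 1740.125.
Standard quotas: Carrow 3.3049, Farrow 1.1672, Arden 3.5279.
Lower quotas: Carrow 3, Farrow 1, Arden 3 (sum 7, leaving 1 seat).
Remainders in descending order: Arden 0.5279, Carrow 0.3049, Farrow 0.1672.
The surplus seat goes to Arden.
Farrow receives 1.

1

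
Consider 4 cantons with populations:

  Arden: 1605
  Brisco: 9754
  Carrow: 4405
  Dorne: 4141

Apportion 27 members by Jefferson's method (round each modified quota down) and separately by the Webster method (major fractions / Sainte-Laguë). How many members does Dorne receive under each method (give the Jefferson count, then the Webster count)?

Jefferson: Arden 2, Brisco 14, Carrow 6, Dorne 5.
Webster: Arden 2, Brisco 13, Carrow 6, Dorne 6.
Dorne gets 5 under Jefferson and 6 under Webster.

5 and 6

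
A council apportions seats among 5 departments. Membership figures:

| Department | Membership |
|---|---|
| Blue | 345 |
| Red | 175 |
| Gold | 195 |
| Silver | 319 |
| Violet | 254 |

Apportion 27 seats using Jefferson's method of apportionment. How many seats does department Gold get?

4

Standard divisor 1288/27 ≈ 47.704; standard quotas: Blue 7.232, Red 3.668, Gold 4.088, Silver 6.687, Violet 5.325.
Rounding down gives 7, 3, 4, 6, 5 = 25 seats, so the divisor must be adjusted.
With modified divisor 43.4: modified quotas Blue 7.949, Red 4.032, Gold 4.493, Silver 7.350, Violet 5.853.
Rounding down: Blue 7, Red 4, Gold 4, Silver 7, Violet 5 (total 27).
Gold receives 4.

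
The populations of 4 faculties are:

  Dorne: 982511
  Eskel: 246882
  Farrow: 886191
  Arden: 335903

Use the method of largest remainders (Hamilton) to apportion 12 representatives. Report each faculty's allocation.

Total 2451487; standard divisor 2451487/12 ≈ 204290.583.
Standard quotas: Dorne 4.8094, Eskel 1.2085, Farrow 4.3379, Arden 1.6442.
Lower quotas: Dorne 4, Eskel 1, Farrow 4, Arden 1 (sum 10, leaving 2 seats).
Remainders in descending order: Dorne 0.8094, Arden 0.6442, Farrow 0.3379, Eskel 0.2085.
The surplus seats go to Dorne, Arden.

Dorne: 5, Eskel: 1, Farrow: 4, Arden: 2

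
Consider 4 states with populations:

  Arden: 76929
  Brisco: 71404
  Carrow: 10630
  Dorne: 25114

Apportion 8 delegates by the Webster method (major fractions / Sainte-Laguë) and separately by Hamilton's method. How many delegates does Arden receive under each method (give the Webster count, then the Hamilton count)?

Webster: Arden 4, Brisco 3, Carrow 0, Dorne 1.
Hamilton: Arden 3, Brisco 3, Carrow 1, Dorne 1.
Arden gets 4 under Webster and 3 under Hamilton.

4 and 3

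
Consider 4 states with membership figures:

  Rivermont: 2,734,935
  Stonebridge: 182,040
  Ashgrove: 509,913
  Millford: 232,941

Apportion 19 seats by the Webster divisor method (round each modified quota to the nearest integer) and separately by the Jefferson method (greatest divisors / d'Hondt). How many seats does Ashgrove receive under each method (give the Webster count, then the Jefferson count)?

Webster: Rivermont 14, Stonebridge 1, Ashgrove 3, Millford 1.
Jefferson: Rivermont 15, Stonebridge 1, Ashgrove 2, Millford 1.
Ashgrove gets 3 under Webster and 2 under Jefferson.

3 and 2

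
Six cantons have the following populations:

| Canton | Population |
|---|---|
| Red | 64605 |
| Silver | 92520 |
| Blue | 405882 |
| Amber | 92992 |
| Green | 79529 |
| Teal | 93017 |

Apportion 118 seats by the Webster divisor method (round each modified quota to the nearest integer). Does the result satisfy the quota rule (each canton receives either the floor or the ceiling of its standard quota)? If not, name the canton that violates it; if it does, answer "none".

Blue

Standard quotas: Red 9.201, Silver 13.177, Blue 57.805, Amber 13.244, Green 11.326, Teal 13.247.
Webster allocation: Red 9, Silver 13, Blue 59, Amber 13, Green 11, Teal 13.
Blue has quota 57.805 (lower 57, upper 58) but receives 59 — outside the quota interval.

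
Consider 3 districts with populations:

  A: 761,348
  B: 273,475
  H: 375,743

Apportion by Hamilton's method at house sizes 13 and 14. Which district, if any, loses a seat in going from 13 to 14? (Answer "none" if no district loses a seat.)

At 13 seats: A 7, B 3, H 3.
At 14 seats: A 7, B 3, H 4.
No district's allocation decreased.

none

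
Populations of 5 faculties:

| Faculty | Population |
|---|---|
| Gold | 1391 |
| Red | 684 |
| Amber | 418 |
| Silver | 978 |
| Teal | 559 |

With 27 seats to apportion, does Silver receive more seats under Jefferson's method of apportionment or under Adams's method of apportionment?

Jefferson: Gold 9, Red 4, Amber 3, Silver 7, Teal 4.
Adams: Gold 9, Red 5, Amber 3, Silver 6, Teal 4.
Silver gets 7 under Jefferson and 6 under Adams.

Jefferson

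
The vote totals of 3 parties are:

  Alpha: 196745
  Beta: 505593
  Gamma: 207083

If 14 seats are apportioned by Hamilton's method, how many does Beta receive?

8

Total 909421; standard divisor 909421/14 ≈ 64958.643.
Standard quotas: Alpha 3.0288, Beta 7.7833, Gamma 3.1879.
Lower quotas: Alpha 3, Beta 7, Gamma 3 (sum 13, leaving 1 seat).
Remainders in descending order: Beta 0.7833, Gamma 0.1879, Alpha 0.0288.
The surplus seat goes to Beta.
Beta receives 8.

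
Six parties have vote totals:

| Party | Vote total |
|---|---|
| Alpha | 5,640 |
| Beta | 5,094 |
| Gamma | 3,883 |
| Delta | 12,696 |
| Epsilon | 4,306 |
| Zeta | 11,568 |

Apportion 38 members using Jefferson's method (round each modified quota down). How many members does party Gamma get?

3

Standard divisor 43187/38 ≈ 1136.5; standard quotas: Alpha 4.963, Beta 4.482, Gamma 3.417, Delta 11.171, Epsilon 3.789, Zeta 10.179.
Rounding down gives 4, 4, 3, 11, 3, 10 = 35 seats, so the divisor must be adjusted.
With modified divisor 1055: modified quotas Alpha 5.346, Beta 4.828, Gamma 3.681, Delta 12.034, Epsilon 4.082, Zeta 10.965.
Rounding down: Alpha 5, Beta 4, Gamma 3, Delta 12, Epsilon 4, Zeta 10 (total 38).
Gamma receives 3.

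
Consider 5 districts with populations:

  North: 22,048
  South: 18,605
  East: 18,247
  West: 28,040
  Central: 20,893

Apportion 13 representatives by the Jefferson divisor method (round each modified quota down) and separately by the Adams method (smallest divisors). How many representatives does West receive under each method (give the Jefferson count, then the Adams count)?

Jefferson: North 3, South 2, East 2, West 4, Central 2.
Adams: North 3, South 2, East 2, West 3, Central 3.
West gets 4 under Jefferson and 3 under Adams.

4 and 3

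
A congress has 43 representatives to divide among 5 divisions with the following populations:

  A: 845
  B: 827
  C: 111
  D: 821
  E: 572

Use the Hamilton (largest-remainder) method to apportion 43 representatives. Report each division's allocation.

Total 3176; standard divisor 3176/43 ≈ 73.86.
Standard quotas: A 11.440, B 11.197, C 1.503, D 11.116, E 7.744.
Lower quotas: A 11, B 11, C 1, D 11, E 7 (sum 41, leaving 2 seats).
Remainders in descending order: E 0.744, C 0.503, A 0.440, B 0.197, D 0.116.
The surplus seats go to E, C.

A=11, B=11, C=2, D=11, E=8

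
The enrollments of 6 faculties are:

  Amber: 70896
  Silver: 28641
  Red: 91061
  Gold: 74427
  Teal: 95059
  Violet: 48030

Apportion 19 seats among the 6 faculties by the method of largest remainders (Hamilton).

The standard divisor is 408114/19 ≈ 21479.684.
Standard quotas: Amber 3.3006, Silver 1.3334, Red 4.2394, Gold 3.4650, Teal 4.4255, Violet 2.2361.
Lower quotas: Amber 3, Silver 1, Red 4, Gold 3, Teal 4, Violet 2 (sum 17, leaving 2 seats).
Remainders in descending order: Gold 0.4650, Teal 0.4255, Silver 0.3334, Amber 0.3006, Red 0.2394, Violet 0.2361.
Largest remainders: Gold, Teal receive the extra seats.

Amber=3; Silver=1; Red=4; Gold=4; Teal=5; Violet=2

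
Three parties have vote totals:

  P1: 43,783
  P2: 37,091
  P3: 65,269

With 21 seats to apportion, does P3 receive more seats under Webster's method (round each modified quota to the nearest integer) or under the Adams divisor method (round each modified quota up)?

Webster: P1 6, P2 5, P3 10.
Adams: P1 6, P2 6, P3 9.
P3 gets 10 under Webster and 9 under Adams.

Webster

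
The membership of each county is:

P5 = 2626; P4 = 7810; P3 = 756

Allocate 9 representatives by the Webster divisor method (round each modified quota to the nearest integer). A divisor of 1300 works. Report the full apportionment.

P5: 2, P4: 6, P3: 1

With modified divisor 1300: modified quotas P5 2.020, P4 6.008, P3 0.582.
Rounding to the nearest integer: P5 2, P4 6, P3 1 (total 9).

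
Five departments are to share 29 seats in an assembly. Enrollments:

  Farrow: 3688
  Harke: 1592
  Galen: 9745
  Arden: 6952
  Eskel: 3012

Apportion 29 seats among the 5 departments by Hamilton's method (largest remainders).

Farrow=4; Harke=2; Galen=11; Arden=8; Eskel=4

Total 24989; standard divisor 24989/29 ≈ 861.69.
Standard quotas: Farrow 4.2800, Harke 1.8475, Galen 11.3092, Arden 8.0679, Eskel 3.4955.
Lower quotas: Farrow 4, Harke 1, Galen 11, Arden 8, Eskel 3 (sum 27, leaving 2 seats).
Remainders in descending order: Harke 0.8475, Eskel 0.4955, Galen 0.3092, Farrow 0.2800, Arden 0.0679.
Largest remainders: Harke, Eskel receive the extra seats.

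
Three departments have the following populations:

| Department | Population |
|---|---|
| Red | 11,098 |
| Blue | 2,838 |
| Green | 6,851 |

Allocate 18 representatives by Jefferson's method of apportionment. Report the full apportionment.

Standard divisor 20787/18 ≈ 1154.833; standard quotas: Red 9.610, Blue 2.457, Green 5.932.
Rounding down gives 9, 2, 5 = 16 seats, so the divisor must be adjusted.
With modified divisor 1100: modified quotas Red 10.089, Blue 2.580, Green 6.228.
Rounding down: Red 10, Blue 2, Green 6 (total 18).

Red 10, Blue 2, Green 6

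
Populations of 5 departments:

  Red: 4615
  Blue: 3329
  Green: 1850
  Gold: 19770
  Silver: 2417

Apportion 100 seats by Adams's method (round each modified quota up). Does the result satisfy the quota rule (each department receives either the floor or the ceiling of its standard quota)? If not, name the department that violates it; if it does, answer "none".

Gold

Standard quotas: Red 14.430, Blue 10.409, Green 5.785, Gold 61.818, Silver 7.558.
Adams allocation: Red 15, Blue 11, Green 6, Gold 60, Silver 8.
Gold has quota 61.818 (lower 61, upper 62) but receives 60 — outside the quota interval.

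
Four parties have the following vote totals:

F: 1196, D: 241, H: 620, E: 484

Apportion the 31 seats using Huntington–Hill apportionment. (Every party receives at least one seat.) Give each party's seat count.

With divisor 82.7: modified quotas F 14.462, D 2.914, H 7.497, E 5.852.
Geometric-mean thresholds: F √(14·15)=14.491, D √(2·3)=2.449, H √(7·8)=7.483, E √(5·6)=5.477.
Each quota rounded against its threshold gives F 14, D 3, H 8, E 6 (total 31).

F=14; D=3; H=8; E=6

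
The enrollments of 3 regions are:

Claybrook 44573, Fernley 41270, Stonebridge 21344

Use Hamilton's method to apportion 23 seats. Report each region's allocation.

Total 107187; standard divisor 107187/23 ≈ 4660.304.
Standard quotas: Claybrook 9.5644, Fernley 8.8556, Stonebridge 4.5800.
Lower quotas: Claybrook 9, Fernley 8, Stonebridge 4 (sum 21, leaving 2 seats).
Remainders in descending order: Fernley 0.8556, Stonebridge 0.5800, Claybrook 0.5644.
The surplus seats go to Fernley, Stonebridge.

Claybrook: 9; Fernley: 9; Stonebridge: 5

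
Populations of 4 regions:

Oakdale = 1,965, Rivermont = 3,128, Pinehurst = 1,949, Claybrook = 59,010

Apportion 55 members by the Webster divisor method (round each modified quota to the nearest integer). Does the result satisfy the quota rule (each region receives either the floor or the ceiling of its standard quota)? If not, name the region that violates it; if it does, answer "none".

Claybrook

Standard quotas: Oakdale 1.636, Rivermont 2.605, Pinehurst 1.623, Claybrook 49.136.
Webster allocation: Oakdale 2, Rivermont 3, Pinehurst 2, Claybrook 48.
Claybrook has quota 49.136 (lower 49, upper 50) but receives 48 — outside the quota interval.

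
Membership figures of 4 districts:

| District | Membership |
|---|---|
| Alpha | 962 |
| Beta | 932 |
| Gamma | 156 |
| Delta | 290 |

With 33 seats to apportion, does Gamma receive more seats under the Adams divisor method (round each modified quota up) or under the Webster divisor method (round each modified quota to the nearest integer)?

Adams: Alpha 13, Beta 13, Gamma 3, Delta 4.
Webster: Alpha 14, Beta 13, Gamma 2, Delta 4.
Gamma gets 3 under Adams and 2 under Webster.

Adams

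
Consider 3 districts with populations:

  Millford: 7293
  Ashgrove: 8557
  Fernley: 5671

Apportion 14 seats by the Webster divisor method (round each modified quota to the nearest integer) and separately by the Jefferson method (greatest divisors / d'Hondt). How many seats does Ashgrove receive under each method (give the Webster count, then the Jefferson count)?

5 and 6

Webster: Millford 5, Ashgrove 5, Fernley 4.
Jefferson: Millford 5, Ashgrove 6, Fernley 3.
Ashgrove gets 5 under Webster and 6 under Jefferson.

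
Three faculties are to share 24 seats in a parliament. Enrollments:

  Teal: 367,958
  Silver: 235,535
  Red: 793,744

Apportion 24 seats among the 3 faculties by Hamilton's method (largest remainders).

Standard divisor: 1397237 ÷ 24 ≈ 58218.208.
Standard quotas: Teal 6.3203, Silver 4.0457, Red 13.6339.
Lower quotas: Teal 6, Silver 4, Red 13 (sum 23, leaving 1 seat).
Remainders in descending order: Red 0.6339, Teal 0.3203, Silver 0.0457.
Largest remainder: Red receives the extra seat.

Teal=6; Silver=4; Red=14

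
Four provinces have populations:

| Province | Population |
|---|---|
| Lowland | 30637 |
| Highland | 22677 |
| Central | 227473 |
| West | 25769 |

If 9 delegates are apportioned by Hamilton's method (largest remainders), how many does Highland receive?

Standard divisor: 306556 ÷ 9 ≈ 34061.778.
Standard quotas: Lowland 0.8995, Highland 0.6658, Central 6.6782, West 0.7565.
Lower quotas: Lowland 0, Highland 0, Central 6, West 0 (sum 6, leaving 3 seats).
Remainders in descending order: Lowland 0.8995, West 0.7565, Central 0.6782, Highland 0.6658.
Largest remainders: Lowland, West, Central receive the extra seats.
Highland receives 0.

0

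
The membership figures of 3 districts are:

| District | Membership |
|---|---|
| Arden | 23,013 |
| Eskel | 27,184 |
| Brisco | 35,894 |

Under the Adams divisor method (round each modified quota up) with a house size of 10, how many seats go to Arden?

3

Standard divisor 86091/10 ≈ 8609.1; standard quotas: Arden 2.673, Eskel 3.158, Brisco 4.169.
Rounding up gives 3, 4, 5 = 12 seats, so the divisor must be adjusted.
With modified divisor 10300: modified quotas Arden 2.234, Eskel 2.639, Brisco 3.485.
Rounding up: Arden 3, Eskel 3, Brisco 4 (total 10).
Arden receives 3.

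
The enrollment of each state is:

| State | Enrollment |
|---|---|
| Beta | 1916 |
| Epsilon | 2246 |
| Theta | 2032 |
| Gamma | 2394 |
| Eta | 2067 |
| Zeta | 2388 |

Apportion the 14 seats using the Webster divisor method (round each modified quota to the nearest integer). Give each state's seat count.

Beta: 2, Epsilon: 2, Theta: 2, Gamma: 3, Eta: 2, Zeta: 3

Standard divisor 13043/14 ≈ 931.643; standard quotas: Beta 2.057, Epsilon 2.411, Theta 2.181, Gamma 2.570, Eta 2.219, Zeta 2.563.
Rounding to the nearest integer gives Beta 2, Epsilon 2, Theta 2, Gamma 3, Eta 2, Zeta 3 — total 14, matching the house size, so no adjustment is needed.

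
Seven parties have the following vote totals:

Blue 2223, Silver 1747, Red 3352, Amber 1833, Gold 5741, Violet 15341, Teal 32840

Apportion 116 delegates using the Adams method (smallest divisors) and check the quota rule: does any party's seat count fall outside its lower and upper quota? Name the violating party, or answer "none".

Teal

Standard quotas: Blue 4.088, Silver 3.213, Red 6.164, Amber 3.371, Gold 10.558, Violet 28.212, Teal 60.393.
Adams allocation: Blue 4, Silver 4, Red 6, Amber 4, Gold 11, Violet 28, Teal 59.
Teal has quota 60.393 (lower 60, upper 61) but receives 59 — outside the quota interval.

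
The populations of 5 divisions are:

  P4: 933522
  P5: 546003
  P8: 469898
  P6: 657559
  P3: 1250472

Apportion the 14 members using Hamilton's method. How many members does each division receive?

Standard divisor: 3857454 ÷ 14 ≈ 275532.429.
Standard quotas: P4 3.3881, P5 1.9816, P8 1.7054, P6 2.3865, P3 4.5384.
Lower quotas: P4 3, P5 1, P8 1, P6 2, P3 4 (sum 11, leaving 3 seats).
Remainders in descending order: P5 0.9816, P8 0.7054, P3 0.5384, P4 0.3881, P6 0.3865.
The surplus seats go to P5, P8, P3.

P4 3, P5 2, P8 2, P6 2, P3 5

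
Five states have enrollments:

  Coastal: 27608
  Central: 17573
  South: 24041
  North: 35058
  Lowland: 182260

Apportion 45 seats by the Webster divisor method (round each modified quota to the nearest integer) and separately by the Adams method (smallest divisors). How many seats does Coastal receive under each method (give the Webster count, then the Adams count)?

Webster: Coastal 4, Central 3, South 4, North 5, Lowland 29.
Adams: Coastal 5, Central 3, South 4, North 6, Lowland 27.
Coastal gets 4 under Webster and 5 under Adams.

4 and 5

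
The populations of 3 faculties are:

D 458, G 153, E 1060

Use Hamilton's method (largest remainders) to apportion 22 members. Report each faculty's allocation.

D=6; G=2; E=14

The standard divisor is 1671/22 ≈ 75.955.
Standard quotas: D 6.030, G 2.014, E 13.956.
Lower quotas: D 6, G 2, E 13 (sum 21, leaving 1 seat).
Remainders in descending order: E 0.956, D 0.030, G 0.014.
The surplus seat goes to E.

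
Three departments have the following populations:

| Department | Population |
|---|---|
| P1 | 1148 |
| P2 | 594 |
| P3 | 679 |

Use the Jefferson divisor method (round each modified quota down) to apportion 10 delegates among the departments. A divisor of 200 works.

With modified divisor 200: modified quotas P1 5.740, P2 2.970, P3 3.395.
Rounding down: P1 5, P2 2, P3 3 (total 10).

P1=5; P2=2; P3=3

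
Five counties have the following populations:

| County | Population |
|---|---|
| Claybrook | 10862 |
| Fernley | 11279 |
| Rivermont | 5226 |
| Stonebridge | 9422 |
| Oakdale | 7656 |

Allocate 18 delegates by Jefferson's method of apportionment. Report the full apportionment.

Standard divisor 44445/18 ≈ 2469.167; standard quotas: Claybrook 4.399, Fernley 4.568, Rivermont 2.117, Stonebridge 3.816, Oakdale 3.101.
Rounding down gives 4, 4, 2, 3, 3 = 16 seats, so the divisor must be adjusted.
With modified divisor 2200: modified quotas Claybrook 4.937, Fernley 5.127, Rivermont 2.375, Stonebridge 4.283, Oakdale 3.480.
Rounding down: Claybrook 4, Fernley 5, Rivermont 2, Stonebridge 4, Oakdale 3 (total 18).

Claybrook: 4, Fernley: 5, Rivermont: 2, Stonebridge: 4, Oakdale: 3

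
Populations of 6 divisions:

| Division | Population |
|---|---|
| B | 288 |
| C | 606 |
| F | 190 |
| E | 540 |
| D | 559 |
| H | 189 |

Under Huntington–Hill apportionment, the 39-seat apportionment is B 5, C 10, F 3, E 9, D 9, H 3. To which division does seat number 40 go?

D

Priority for the next seat is population ÷ (√(s·(s+1))).
Priorities: B 52.581, C 57.780, F 54.848, E 56.921, D 58.924, H 54.560.
Highest priority: D.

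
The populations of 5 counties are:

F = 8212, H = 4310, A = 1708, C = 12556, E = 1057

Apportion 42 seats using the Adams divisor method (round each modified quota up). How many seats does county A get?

Standard divisor 27843/42 ≈ 662.929; standard quotas: F 12.387, H 6.501, A 2.576, C 18.940, E 1.594.
Rounding up gives 13, 7, 3, 19, 2 = 44 seats, so the divisor must be adjusted.
With modified divisor 700: modified quotas F 11.731, H 6.157, A 2.440, C 17.937, E 1.510.
Rounding up: F 12, H 7, A 3, C 18, E 2 (total 42).
A receives 3.

3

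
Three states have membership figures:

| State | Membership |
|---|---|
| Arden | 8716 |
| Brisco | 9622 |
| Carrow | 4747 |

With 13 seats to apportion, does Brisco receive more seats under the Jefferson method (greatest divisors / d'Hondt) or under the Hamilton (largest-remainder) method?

Jefferson: Arden 5, Brisco 6, Carrow 2.
Hamilton: Arden 5, Brisco 5, Carrow 3.
Brisco gets 6 under Jefferson and 5 under Hamilton.

Jefferson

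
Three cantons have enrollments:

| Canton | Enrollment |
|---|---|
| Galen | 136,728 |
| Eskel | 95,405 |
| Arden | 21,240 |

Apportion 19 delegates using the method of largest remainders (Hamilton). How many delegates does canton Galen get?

10

The standard divisor is 253373/19 ≈ 13335.421.
Standard quotas: Galen 10.2530, Eskel 7.1543, Arden 1.5928.
Lower quotas: Galen 10, Eskel 7, Arden 1 (sum 18, leaving 1 seat).
Remainders in descending order: Arden 0.5928, Galen 0.2530, Eskel 0.1543.
The surplus seat goes to Arden.
Galen receives 10.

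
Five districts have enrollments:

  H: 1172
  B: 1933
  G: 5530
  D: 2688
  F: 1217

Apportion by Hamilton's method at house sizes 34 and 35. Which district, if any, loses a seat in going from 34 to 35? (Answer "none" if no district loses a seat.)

At 34 seats: H 3, B 5, G 15, D 7, F 4.
At 35 seats: H 3, B 5, G 16, D 8, F 3.
F drops from 4 to 3.

F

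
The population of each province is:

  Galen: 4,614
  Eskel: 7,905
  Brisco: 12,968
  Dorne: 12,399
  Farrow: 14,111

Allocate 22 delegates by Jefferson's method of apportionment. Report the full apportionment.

Galen: 2; Eskel: 3; Brisco: 6; Dorne: 5; Farrow: 6

Standard divisor 51997/22 ≈ 2363.5; standard quotas: Galen 1.952, Eskel 3.345, Brisco 5.487, Dorne 5.246, Farrow 5.970.
Rounding down gives 1, 3, 5, 5, 5 = 19 seats, so the divisor must be adjusted.
With modified divisor 2100: modified quotas Galen 2.197, Eskel 3.764, Brisco 6.175, Dorne 5.904, Farrow 6.720.
Rounding down: Galen 2, Eskel 3, Brisco 6, Dorne 5, Farrow 6 (total 22).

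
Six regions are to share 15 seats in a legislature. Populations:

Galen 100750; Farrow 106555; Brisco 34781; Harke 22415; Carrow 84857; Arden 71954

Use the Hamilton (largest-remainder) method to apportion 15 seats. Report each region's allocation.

Total 421312; standard divisor 421312/15 ≈ 28087.467.
Standard quotas: Galen 3.5870, Farrow 3.7937, Brisco 1.2383, Harke 0.7980, Carrow 3.0212, Arden 2.5618.
Lower quotas: Galen 3, Farrow 3, Brisco 1, Harke 0, Carrow 3, Arden 2 (sum 12, leaving 3 seats).
Remainders in descending order: Harke 0.7980, Farrow 0.7937, Galen 0.5870, Arden 0.5618, Brisco 0.2383, Carrow 0.0212.
Largest remainders: Harke, Farrow, Galen receive the extra seats.

Galen: 4, Farrow: 4, Brisco: 1, Harke: 1, Carrow: 3, Arden: 2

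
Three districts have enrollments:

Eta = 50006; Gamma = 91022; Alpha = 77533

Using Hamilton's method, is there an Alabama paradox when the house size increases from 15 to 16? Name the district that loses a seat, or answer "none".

At 15 seats: Eta 4, Gamma 6, Alpha 5.
At 16 seats: Eta 3, Gamma 7, Alpha 6.
Eta drops from 4 to 3.

Eta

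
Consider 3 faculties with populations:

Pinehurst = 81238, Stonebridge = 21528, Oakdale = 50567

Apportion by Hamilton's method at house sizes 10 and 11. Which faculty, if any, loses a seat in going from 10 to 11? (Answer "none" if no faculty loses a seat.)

At 10 seats: Pinehurst 5, Stonebridge 2, Oakdale 3.
At 11 seats: Pinehurst 6, Stonebridge 1, Oakdale 4.
Stonebridge drops from 2 to 1.

Stonebridge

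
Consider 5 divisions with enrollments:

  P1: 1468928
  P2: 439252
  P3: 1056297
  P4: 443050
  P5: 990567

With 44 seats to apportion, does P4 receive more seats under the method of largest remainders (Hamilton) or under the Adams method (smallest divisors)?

Hamilton: P1 15, P2 4, P3 11, P4 4, P5 10.
Adams: P1 14, P2 5, P3 10, P4 5, P5 10.
P4 gets 4 under Hamilton and 5 under Adams.

Adams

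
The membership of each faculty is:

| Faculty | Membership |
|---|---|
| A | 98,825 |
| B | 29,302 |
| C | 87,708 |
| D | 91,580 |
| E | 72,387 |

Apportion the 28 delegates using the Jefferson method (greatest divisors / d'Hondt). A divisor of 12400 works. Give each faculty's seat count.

A 7, B 2, C 7, D 7, E 5

With modified divisor 12400: modified quotas A 7.970, B 2.363, C 7.073, D 7.385, E 5.838.
Rounding down: A 7, B 2, C 7, D 7, E 5 (total 28).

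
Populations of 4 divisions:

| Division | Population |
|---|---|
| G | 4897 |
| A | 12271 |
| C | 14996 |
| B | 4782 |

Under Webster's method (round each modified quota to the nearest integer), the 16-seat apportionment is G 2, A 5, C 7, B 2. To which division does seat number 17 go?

A

Priority for the next seat is population ÷ (current seats + 0.5).
Priorities: G 1958.800, A 2231.091, C 1999.467, B 1912.800.
Highest priority: A.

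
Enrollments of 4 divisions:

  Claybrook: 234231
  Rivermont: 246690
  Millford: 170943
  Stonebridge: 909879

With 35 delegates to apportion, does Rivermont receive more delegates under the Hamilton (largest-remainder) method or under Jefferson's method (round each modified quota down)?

Hamilton

Hamilton: Claybrook 5, Rivermont 6, Millford 4, Stonebridge 20.
Jefferson: Claybrook 5, Rivermont 5, Millford 4, Stonebridge 21.
Rivermont gets 6 under Hamilton and 5 under Jefferson.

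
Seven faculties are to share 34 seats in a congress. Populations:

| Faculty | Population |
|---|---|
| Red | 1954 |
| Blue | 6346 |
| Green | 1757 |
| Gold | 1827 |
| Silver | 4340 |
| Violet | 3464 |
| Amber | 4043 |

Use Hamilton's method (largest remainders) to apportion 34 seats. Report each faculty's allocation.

Red 3, Blue 9, Green 2, Gold 3, Silver 6, Violet 5, Amber 6

The standard divisor is 23731/34 ≈ 697.971.
Standard quotas: Red 2.7995, Blue 9.0921, Green 2.5173, Gold 2.6176, Silver 6.2180, Violet 4.9630, Amber 5.7925.
Lower quotas: Red 2, Blue 9, Green 2, Gold 2, Silver 6, Violet 4, Amber 5 (sum 30, leaving 4 seats).
Remainders in descending order: Violet 0.9630, Red 0.7995, Amber 0.7925, Gold 0.6176, Green 0.5173, Silver 0.2180, Blue 0.0921.
The surplus seats go to Violet, Red, Amber, Gold.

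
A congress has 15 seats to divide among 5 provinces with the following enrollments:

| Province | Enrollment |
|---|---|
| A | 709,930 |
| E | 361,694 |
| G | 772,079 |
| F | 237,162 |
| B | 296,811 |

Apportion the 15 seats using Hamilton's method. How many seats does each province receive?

A 4; E 2; G 5; F 2; B 2

Standard divisor: 2377676 ÷ 15 ≈ 158511.733.
Standard quotas: A 4.4787, E 2.2818, G 4.8708, F 1.4962, B 1.8725.
Lower quotas: A 4, E 2, G 4, F 1, B 1 (sum 12, leaving 3 seats).
Remainders in descending order: B 0.8725, G 0.8708, F 0.4962, A 0.4787, E 0.2818.
The surplus seats go to B, G, F.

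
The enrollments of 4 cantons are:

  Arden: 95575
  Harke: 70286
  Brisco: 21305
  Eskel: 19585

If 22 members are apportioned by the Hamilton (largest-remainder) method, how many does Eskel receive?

2

Standard divisor: 206751 ÷ 22 ≈ 9397.773.
Standard quotas: Arden 10.1700, Harke 7.4790, Brisco 2.2670, Eskel 2.0840.
Lower quotas: Arden 10, Harke 7, Brisco 2, Eskel 2 (sum 21, leaving 1 seat).
Remainders in descending order: Harke 0.4790, Brisco 0.2670, Arden 0.1700, Eskel 0.0840.
The surplus seat goes to Harke.
Eskel receives 2.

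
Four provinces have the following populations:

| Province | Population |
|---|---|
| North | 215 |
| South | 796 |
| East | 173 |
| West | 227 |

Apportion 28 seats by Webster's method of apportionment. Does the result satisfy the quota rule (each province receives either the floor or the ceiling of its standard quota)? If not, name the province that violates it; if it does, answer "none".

Standard quotas: North 4.266, South 15.796, East 3.433, West 4.505.
Webster allocation: North 4, South 16, East 3, West 5.
Every allocation lies between the lower and upper quota.

none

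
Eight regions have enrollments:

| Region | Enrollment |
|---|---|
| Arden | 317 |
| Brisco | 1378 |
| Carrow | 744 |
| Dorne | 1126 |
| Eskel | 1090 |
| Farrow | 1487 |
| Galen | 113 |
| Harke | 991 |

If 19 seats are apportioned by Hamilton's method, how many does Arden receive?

1

Standard divisor: 7246 ÷ 19 ≈ 381.368.
Standard quotas: Arden 0.831, Brisco 3.613, Carrow 1.951, Dorne 2.953, Eskel 2.858, Farrow 3.899, Galen 0.296, Harke 2.599.
Lower quotas: Arden 0, Brisco 3, Carrow 1, Dorne 2, Eskel 2, Farrow 3, Galen 0, Harke 2 (sum 13, leaving 6 seats).
Remainders in descending order: Dorne 0.953, Carrow 0.951, Farrow 0.899, Eskel 0.858, Arden 0.831, Brisco 0.613, Harke 0.599, Galen 0.296.
The surplus seats go to Dorne, Carrow, Farrow, Eskel, Arden, Brisco.
Arden receives 1.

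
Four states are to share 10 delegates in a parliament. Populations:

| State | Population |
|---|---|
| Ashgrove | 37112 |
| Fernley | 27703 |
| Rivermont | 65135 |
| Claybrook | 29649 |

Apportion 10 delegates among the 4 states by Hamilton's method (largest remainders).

Ashgrove: 2, Fernley: 2, Rivermont: 4, Claybrook: 2

The standard divisor is 159599/10 ≈ 15959.9.
Standard quotas: Ashgrove 2.3253, Fernley 1.7358, Rivermont 4.0812, Claybrook 1.8577.
Lower quotas: Ashgrove 2, Fernley 1, Rivermont 4, Claybrook 1 (sum 8, leaving 2 seats).
Remainders in descending order: Claybrook 0.8577, Fernley 0.7358, Ashgrove 0.3253, Rivermont 0.0812.
Largest remainders: Claybrook, Fernley receive the extra seats.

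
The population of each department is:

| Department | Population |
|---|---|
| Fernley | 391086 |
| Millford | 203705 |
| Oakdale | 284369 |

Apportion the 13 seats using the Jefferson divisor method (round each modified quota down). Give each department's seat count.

Standard divisor 879160/13 ≈ 67627.692; standard quotas: Fernley 5.783, Millford 3.012, Oakdale 4.205.
Rounding down gives 5, 3, 4 = 12 seats, so the divisor must be adjusted.
With modified divisor 61000: modified quotas Fernley 6.411, Millford 3.339, Oakdale 4.662.
Rounding down: Fernley 6, Millford 3, Oakdale 4 (total 13).

Fernley 6, Millford 3, Oakdale 4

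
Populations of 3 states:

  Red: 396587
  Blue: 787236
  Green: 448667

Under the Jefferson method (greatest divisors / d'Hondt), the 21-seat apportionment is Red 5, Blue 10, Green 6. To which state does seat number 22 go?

Priority for the next seat is population ÷ (current seats + 1).
Priorities: Red 66097.833, Blue 71566.909, Green 64095.286.
Highest priority: Blue.

Blue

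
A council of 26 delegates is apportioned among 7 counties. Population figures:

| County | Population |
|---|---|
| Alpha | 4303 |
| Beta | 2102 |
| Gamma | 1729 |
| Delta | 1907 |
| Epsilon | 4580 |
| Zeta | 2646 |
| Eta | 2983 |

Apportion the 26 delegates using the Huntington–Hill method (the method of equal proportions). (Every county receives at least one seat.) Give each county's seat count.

Alpha: 6, Beta: 3, Gamma: 2, Delta: 2, Epsilon: 6, Zeta: 3, Eta: 4

With divisor 782: modified quotas Alpha 5.503, Beta 2.688, Gamma 2.211, Delta 2.439, Epsilon 5.857, Zeta 3.384, Eta 3.815.
Geometric-mean thresholds: Alpha √(5·6)=5.477, Beta √(2·3)=2.449, Gamma √(2·3)=2.449, Delta √(2·3)=2.449, Epsilon √(5·6)=5.477, Zeta √(3·4)=3.464, Eta √(3·4)=3.464.
Each quota rounded against its threshold gives Alpha 6, Beta 3, Gamma 2, Delta 2, Epsilon 6, Zeta 3, Eta 4 (total 26).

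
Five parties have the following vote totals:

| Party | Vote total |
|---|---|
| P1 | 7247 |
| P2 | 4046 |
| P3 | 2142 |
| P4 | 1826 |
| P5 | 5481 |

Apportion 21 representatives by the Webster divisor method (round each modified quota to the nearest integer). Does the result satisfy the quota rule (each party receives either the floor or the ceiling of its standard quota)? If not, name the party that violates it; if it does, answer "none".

none

Standard quotas: P1 7.337, P2 4.096, P3 2.169, P4 1.849, P5 5.549.
Webster allocation: P1 7, P2 4, P3 2, P4 2, P5 6.
Every allocation lies between the lower and upper quota.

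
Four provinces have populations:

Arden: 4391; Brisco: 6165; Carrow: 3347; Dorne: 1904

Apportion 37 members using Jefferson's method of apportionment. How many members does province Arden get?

10

Standard divisor 15807/37 ≈ 427.216; standard quotas: Arden 10.278, Brisco 14.431, Carrow 7.834, Dorne 4.457.
Rounding down gives 10, 14, 7, 4 = 35 seats, so the divisor must be adjusted.
With modified divisor 400: modified quotas Arden 10.977, Brisco 15.412, Carrow 8.367, Dorne 4.760.
Rounding down: Arden 10, Brisco 15, Carrow 8, Dorne 4 (total 37).
Arden receives 10.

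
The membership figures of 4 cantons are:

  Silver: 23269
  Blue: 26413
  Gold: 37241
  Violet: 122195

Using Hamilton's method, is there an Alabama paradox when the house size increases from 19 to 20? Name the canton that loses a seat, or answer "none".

Blue

At 19 seats: Silver 2, Blue 3, Gold 3, Violet 11.
At 20 seats: Silver 2, Blue 2, Gold 4, Violet 12.
Blue drops from 3 to 2.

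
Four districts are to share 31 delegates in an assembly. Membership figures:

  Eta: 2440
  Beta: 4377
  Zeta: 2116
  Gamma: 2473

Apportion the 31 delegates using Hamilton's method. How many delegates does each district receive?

Standard divisor: 11406 ÷ 31 ≈ 367.935.
Standard quotas: Eta 6.632, Beta 11.896, Zeta 5.751, Gamma 6.721.
Lower quotas: Eta 6, Beta 11, Zeta 5, Gamma 6 (sum 28, leaving 3 seats).
Remainders in descending order: Beta 0.896, Zeta 0.751, Gamma 0.721, Eta 0.632.
Largest remainders: Beta, Zeta, Gamma receive the extra seats.

Eta 6, Beta 12, Zeta 6, Gamma 7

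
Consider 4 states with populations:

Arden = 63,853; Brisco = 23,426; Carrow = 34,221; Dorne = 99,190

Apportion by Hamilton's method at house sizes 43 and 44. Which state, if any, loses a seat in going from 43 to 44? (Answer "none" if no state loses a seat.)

Brisco

At 43 seats: Arden 12, Brisco 5, Carrow 7, Dorne 19.
At 44 seats: Arden 13, Brisco 4, Carrow 7, Dorne 20.
Brisco drops from 5 to 4.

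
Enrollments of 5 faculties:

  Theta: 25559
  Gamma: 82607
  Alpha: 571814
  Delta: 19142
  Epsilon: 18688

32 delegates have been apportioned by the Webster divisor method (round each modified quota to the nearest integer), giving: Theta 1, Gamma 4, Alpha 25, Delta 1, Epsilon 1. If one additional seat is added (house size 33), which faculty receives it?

Priority for the next seat is population ÷ (current seats + 0.5).
Priorities: Theta 17039.333, Gamma 18357.111, Alpha 22424.078, Delta 12761.333, Epsilon 12458.667.
Highest priority: Alpha.

Alpha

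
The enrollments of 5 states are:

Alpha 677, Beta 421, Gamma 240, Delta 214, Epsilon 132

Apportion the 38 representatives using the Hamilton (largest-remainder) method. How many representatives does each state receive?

The standard divisor is 1684/38 ≈ 44.316.
Standard quotas: Alpha 15.277, Beta 9.500, Gamma 5.416, Delta 4.829, Epsilon 2.979.
Lower quotas: Alpha 15, Beta 9, Gamma 5, Delta 4, Epsilon 2 (sum 35, leaving 3 seats).
Remainders in descending order: Epsilon 0.979, Delta 0.829, Beta 0.500, Gamma 0.416, Alpha 0.277.
The surplus seats go to Epsilon, Delta, Beta.

Alpha: 15, Beta: 10, Gamma: 5, Delta: 5, Epsilon: 3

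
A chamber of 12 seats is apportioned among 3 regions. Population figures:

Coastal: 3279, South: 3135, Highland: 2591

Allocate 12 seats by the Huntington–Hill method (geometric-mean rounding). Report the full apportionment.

With divisor 741: modified quotas Coastal 4.425, South 4.231, Highland 3.497.
Geometric-mean thresholds: Coastal √(4·5)=4.472, South √(4·5)=4.472, Highland √(3·4)=3.464.
Each quota rounded against its threshold gives Coastal 4, South 4, Highland 4 (total 12).

Coastal 4, South 4, Highland 4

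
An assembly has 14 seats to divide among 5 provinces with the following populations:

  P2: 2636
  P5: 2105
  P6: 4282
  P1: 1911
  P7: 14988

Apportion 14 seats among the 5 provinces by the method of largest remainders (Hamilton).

P2 2, P5 1, P6 2, P1 1, P7 8

Total 25922; standard divisor 25922/14 ≈ 1851.571.
Standard quotas: P2 1.4237, P5 1.1369, P6 2.3126, P1 1.0321, P7 8.0947.
Lower quotas: P2 1, P5 1, P6 2, P1 1, P7 8 (sum 13, leaving 1 seat).
Remainders in descending order: P2 0.4237, P6 0.3126, P5 0.1369, P7 0.0947, P1 0.0321.
Largest remainder: P2 receives the extra seat.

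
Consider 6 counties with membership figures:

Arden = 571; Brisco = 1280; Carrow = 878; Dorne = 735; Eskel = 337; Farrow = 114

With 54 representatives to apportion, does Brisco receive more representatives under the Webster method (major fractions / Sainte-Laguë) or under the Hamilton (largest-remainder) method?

Hamilton

Webster: Arden 8, Brisco 17, Carrow 12, Dorne 10, Eskel 5, Farrow 2.
Hamilton: Arden 8, Brisco 18, Carrow 12, Dorne 10, Eskel 5, Farrow 1.
Brisco gets 17 under Webster and 18 under Hamilton.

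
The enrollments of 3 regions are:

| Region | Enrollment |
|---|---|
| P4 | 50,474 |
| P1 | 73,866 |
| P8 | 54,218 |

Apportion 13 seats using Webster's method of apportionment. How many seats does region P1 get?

5

Standard divisor 178558/13 ≈ 13735.231; standard quotas: P4 3.675, P1 5.378, P8 3.947.
Rounding to the nearest integer gives P4 4, P1 5, P8 4 — total 13, matching the house size, so no adjustment is needed.
P1 receives 5.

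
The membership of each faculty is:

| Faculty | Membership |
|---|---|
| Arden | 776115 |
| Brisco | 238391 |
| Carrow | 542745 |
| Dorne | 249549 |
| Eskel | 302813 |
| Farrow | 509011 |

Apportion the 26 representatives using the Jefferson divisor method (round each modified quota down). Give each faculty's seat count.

Standard divisor 2618624/26 ≈ 100716.308; standard quotas: Arden 7.706, Brisco 2.367, Carrow 5.389, Dorne 2.478, Eskel 3.007, Farrow 5.054.
Rounding down gives 7, 2, 5, 2, 3, 5 = 24 seats, so the divisor must be adjusted.
With modified divisor 88300: modified quotas Arden 8.790, Brisco 2.700, Carrow 6.147, Dorne 2.826, Eskel 3.429, Farrow 5.765.
Rounding down: Arden 8, Brisco 2, Carrow 6, Dorne 2, Eskel 3, Farrow 5 (total 26).

Arden 8; Brisco 2; Carrow 6; Dorne 2; Eskel 3; Farrow 5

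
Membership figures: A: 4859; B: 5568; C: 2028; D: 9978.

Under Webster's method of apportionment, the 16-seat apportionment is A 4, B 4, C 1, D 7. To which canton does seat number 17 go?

Priority for the next seat is population ÷ (current seats + 0.5).
Priorities: A 1079.778, B 1237.333, C 1352.000, D 1330.400.
Highest priority: C.

C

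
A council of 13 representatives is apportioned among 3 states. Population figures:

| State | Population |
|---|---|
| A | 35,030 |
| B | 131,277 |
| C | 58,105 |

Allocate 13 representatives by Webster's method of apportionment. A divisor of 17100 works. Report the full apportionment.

A 2, B 8, C 3

With modified divisor 17100: modified quotas A 2.049, B 7.677, C 3.398.
Rounding to the nearest integer: A 2, B 8, C 3 (total 13).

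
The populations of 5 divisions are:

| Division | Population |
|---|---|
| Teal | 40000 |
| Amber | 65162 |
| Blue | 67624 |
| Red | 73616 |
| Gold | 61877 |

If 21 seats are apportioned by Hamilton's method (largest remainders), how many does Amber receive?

4

Total 308279; standard divisor 308279/21 ≈ 14679.952.
Standard quotas: Teal 2.7248, Amber 4.4388, Blue 4.6066, Red 5.0147, Gold 4.2151.
Lower quotas: Teal 2, Amber 4, Blue 4, Red 5, Gold 4 (sum 19, leaving 2 seats).
Remainders in descending order: Teal 0.7248, Blue 0.6066, Amber 0.4388, Gold 0.2151, Red 0.0147.
The surplus seats go to Teal, Blue.
Amber receives 4.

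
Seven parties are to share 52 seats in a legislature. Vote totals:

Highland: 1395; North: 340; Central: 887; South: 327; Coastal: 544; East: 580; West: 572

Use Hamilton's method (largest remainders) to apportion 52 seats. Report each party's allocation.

Highland 16, North 4, Central 10, South 4, Coastal 6, East 6, West 6

Total 4645; standard divisor 4645/52 ≈ 89.327.
Standard quotas: Highland 15.617, North 3.806, Central 9.930, South 3.661, Coastal 6.090, East 6.493, West 6.403.
Lower quotas: Highland 15, North 3, Central 9, South 3, Coastal 6, East 6, West 6 (sum 48, leaving 4 seats).
Remainders in descending order: Central 0.930, North 0.806, South 0.661, Highland 0.617, East 0.493, West 0.403, Coastal 0.090.
Largest remainders: Central, North, South, Highland receive the extra seats.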